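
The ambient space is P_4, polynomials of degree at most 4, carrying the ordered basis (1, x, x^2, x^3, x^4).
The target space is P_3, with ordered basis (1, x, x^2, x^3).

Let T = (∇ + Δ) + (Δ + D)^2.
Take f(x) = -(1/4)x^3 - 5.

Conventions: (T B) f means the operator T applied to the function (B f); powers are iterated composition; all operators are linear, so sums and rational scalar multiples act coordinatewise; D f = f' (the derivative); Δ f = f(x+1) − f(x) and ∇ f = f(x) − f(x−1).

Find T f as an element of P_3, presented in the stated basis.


the result is g(x) = -(3/2)x^2 - 6x - 7/2

∇ f = -(3/4)x^2 + (3/4)x - 1/4
Δ f = -(3/4)x^2 - (3/4)x - 1/4
(∇ + Δ) f = -(3/2)x^2 - 1/2
Δ f = -(3/4)x^2 - (3/4)x - 1/4
D f = -(3/4)x^2
(Δ + D) f = -(3/2)x^2 - (3/4)x - 1/4
Δ (Δ + D) f = -3x - 9/4
D (Δ + D) f = -3x - 3/4
(Δ + D) (Δ + D) f = -6x - 3
((∇ + Δ) + (Δ + D)^2) f = -(3/2)x^2 - 6x - 7/2


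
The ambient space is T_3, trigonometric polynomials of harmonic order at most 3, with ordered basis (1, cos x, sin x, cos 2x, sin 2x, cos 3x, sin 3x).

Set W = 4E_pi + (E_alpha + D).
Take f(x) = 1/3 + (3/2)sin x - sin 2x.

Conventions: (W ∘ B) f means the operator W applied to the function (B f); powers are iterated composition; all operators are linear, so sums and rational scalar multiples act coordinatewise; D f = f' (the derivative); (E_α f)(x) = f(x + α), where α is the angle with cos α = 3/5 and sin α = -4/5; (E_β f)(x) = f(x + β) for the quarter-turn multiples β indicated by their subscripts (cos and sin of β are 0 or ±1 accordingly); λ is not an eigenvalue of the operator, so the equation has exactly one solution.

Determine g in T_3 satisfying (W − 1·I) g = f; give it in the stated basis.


write g with unknown coordinates in the stated basis and equate coefficients in (W − 1·I) g = f
solving from the highest basis element down gives g = 1/12 - (3/194)cos x - (33/97)sin x + (13/106)cos 2x - (17/53)sin 2x
check: W g = 5/12 - (3/194)cos x + (225/194)sin x + (13/106)cos 2x - (70/53)sin 2x
so W g − 1·g = 1/3 + (3/2)sin x - sin 2x = f ✓

the result is g(x) = 1/12 - (3/194)cos x - (33/97)sin x + (13/106)cos 2x - (17/53)sin 2x


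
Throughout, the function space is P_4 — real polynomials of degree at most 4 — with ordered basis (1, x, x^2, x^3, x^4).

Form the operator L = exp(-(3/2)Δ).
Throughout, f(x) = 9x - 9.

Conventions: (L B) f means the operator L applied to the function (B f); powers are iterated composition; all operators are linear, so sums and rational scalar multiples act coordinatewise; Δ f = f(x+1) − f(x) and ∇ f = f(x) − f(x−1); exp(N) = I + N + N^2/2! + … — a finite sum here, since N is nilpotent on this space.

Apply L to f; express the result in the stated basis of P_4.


the image equals g(x) = 9x - 45/2

order-1 term: -27/2
the series for exp(-(3/2)Δ) f terminates at order 1
exp(-(3/2)Δ) f = 9x - 45/2


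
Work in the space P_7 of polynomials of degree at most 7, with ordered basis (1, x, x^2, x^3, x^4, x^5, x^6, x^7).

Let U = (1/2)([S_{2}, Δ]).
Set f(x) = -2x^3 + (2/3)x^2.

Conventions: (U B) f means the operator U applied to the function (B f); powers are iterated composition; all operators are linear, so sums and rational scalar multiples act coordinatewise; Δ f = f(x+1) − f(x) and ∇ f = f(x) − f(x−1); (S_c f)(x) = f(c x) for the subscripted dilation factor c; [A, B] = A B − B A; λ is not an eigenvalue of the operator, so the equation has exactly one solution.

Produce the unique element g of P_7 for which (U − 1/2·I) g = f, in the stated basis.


write g with unknown coordinates in the stated basis and equate coefficients in (U − 1/2·I) g = f
solving from the highest basis element down gives g = 4x^3 - (148/3)x^2 + (376/3)x - 16/3
check: U g = -24x^2 + (188/3)x - 8/3
so U g − 1/2·g = -2x^3 + (2/3)x^2 = f ✓

the image equals g(x) = 4x^3 - (148/3)x^2 + (376/3)x - 16/3


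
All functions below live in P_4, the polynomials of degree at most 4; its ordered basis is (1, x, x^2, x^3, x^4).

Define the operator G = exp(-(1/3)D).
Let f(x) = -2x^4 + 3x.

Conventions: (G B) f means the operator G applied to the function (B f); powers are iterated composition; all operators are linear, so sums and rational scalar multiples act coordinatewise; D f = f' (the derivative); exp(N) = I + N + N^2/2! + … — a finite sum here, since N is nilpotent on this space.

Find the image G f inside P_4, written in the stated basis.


order-1 term: (8/3)x^3 - 1
order-2 term: -(4/3)x^2
order-3 term: (8/27)x
order-4 term: -2/81
the series for exp(-(1/3)D) f terminates at order 4
exp(-(1/3)D) f = -2x^4 + (8/3)x^3 - (4/3)x^2 + (89/27)x - 83/81

the result is g(x) = -2x^4 + (8/3)x^3 - (4/3)x^2 + (89/27)x - 83/81


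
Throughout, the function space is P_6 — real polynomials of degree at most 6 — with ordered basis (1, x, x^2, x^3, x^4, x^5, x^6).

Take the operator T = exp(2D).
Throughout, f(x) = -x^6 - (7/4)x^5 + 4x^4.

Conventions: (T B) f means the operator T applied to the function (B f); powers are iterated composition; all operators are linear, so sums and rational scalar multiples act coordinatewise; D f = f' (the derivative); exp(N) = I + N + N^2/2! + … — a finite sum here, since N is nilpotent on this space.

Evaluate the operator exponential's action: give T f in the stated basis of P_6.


g(x) = -x^6 - (55/4)x^5 - (147/2)x^4 - 198x^3 - 284x^2 - 204x - 56

order-1 term: -12x^5 - (35/2)x^4 + 32x^3
order-2 term: -60x^4 - 70x^3 + 96x^2
order-3 term: -160x^3 - 140x^2 + 128x
order-4 term: -240x^2 - 140x + 64
order-5 term: -192x - 56
order-6 term: -64
the series for exp(2D) f terminates at order 6
exp(2D) f = -x^6 - (55/4)x^5 - (147/2)x^4 - 198x^3 - 284x^2 - 204x - 56


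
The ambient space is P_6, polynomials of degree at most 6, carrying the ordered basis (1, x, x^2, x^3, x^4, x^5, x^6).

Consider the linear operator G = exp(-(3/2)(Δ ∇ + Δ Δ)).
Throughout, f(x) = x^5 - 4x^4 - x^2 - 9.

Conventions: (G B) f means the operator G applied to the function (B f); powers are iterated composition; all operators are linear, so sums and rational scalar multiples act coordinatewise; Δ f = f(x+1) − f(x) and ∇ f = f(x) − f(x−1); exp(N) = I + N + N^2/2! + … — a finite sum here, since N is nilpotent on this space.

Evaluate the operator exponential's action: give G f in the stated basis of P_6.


the result is g(x) = x^5 - 4x^4 - 60x^3 + 53x^2 + 564x + 156

order-1 term: -60x^3 + 54x^2 + 24x + 57
order-2 term: 540x + 108
the series for exp(-(3/2)(Δ ∇ + Δ Δ)) f terminates at order 2
exp(-(3/2)(Δ ∇ + Δ Δ)) f = x^5 - 4x^4 - 60x^3 + 53x^2 + 564x + 156


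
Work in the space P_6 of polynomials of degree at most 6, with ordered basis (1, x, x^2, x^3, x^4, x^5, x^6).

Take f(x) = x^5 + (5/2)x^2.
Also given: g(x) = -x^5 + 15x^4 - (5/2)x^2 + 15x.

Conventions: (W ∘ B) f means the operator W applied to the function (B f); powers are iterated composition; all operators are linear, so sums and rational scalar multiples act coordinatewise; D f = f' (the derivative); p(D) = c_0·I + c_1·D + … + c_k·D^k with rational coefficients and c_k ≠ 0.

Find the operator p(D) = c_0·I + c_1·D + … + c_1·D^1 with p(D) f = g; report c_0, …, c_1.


c_0 = -1, c_1 = 3

D^0 f = x^5 + (5/2)x^2
D^1 f = 5x^4 + 5x
matching coefficients of g against c_0 f + c_1 Df + … from the top degree down determines the c_i
solution: c_0 = -1, c_1 = 3


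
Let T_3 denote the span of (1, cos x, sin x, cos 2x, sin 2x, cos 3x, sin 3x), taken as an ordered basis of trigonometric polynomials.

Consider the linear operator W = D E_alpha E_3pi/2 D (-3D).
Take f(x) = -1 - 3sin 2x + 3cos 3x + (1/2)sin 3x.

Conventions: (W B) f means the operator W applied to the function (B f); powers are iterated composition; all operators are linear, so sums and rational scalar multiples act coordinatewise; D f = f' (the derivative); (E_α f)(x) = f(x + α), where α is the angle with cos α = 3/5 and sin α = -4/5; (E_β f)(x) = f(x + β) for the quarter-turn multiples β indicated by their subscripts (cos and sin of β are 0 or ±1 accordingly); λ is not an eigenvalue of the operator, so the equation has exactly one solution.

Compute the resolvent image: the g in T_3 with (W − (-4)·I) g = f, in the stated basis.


the image equals g(x) = -1/4 + (9/182)cos 2x + (51/364)sin 2x + (2559/81631)cos 3x + (2851/163262)sin 3x

write g with unknown coordinates in the stated basis and equate coefficients in (W − (-4)·I) g = f
solving from the highest basis element down gives g = -1/4 + (9/182)cos 2x + (51/364)sin 2x + (2559/81631)cos 3x + (2851/163262)sin 3x
check: W g = -(18/91)cos 2x - (324/91)sin 2x + (234657/81631)cos 3x + (70227/163262)sin 3x
so W g − (-4)·g = -1 - 3sin 2x + 3cos 3x + (1/2)sin 3x = f ✓


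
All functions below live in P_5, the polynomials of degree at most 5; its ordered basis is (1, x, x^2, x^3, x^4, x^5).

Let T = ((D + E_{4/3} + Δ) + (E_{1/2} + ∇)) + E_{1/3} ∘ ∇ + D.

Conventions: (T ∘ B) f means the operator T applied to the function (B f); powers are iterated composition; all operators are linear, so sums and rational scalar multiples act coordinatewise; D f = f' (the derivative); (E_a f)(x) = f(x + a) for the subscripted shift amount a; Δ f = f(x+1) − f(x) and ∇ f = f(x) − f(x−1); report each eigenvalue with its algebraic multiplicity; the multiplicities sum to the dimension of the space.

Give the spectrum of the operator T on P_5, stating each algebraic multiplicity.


image of 1: 2
image of x: 2x + 41/6
image of x^2: 2x^2 + (41/3)x + 61/36
image of x^3: 2x^3 + (41/2)x^2 + (61/12)x + 1043/216
image of x^4: 2x^4 + (82/3)x^3 + (61/6)x^2 + (1043/54)x + 3937/1296
image of x^5: 2x^5 + (205/6)x^4 + (305/18)x^3 + (5215/108)x^2 + (19685/1296)x + 49619/7776
the matrix is upper triangular; its diagonal is (2, 2, 2, 2, 2, 2)
for a triangular matrix the eigenvalues are the diagonal entries, with algebraic multiplicity their repetition count

λ = 2 (multiplicity 6)


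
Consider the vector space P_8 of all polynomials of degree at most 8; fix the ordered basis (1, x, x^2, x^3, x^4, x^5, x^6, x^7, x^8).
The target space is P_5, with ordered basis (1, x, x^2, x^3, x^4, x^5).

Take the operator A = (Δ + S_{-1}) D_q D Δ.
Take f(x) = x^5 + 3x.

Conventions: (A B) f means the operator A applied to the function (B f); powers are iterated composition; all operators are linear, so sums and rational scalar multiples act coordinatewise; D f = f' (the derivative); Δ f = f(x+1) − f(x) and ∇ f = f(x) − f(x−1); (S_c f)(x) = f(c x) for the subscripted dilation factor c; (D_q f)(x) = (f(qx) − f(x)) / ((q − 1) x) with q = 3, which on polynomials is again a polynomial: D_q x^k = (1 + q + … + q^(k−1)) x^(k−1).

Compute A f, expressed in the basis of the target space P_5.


the result is g(x) = 260x^2 + 400x + 400

Δ f = 5x^4 + 10x^3 + 10x^2 + 5x + 4
D Δ f = 20x^3 + 30x^2 + 20x + 5
D_q D Δ f = 260x^2 + 120x + 20
Δ (D_q D Δ) f = 520x + 380
S_{-1} (D_q D Δ) f = 260x^2 - 120x + 20
(Δ + S_{-1}) (D_q D Δ) f = 260x^2 + 400x + 400


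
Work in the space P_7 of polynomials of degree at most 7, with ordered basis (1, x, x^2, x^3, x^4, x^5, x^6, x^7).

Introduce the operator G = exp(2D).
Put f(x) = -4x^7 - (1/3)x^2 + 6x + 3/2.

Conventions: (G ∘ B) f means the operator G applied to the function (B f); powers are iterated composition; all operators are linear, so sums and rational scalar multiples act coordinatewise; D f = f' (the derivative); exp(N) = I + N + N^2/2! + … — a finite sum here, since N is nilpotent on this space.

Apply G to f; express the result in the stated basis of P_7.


order-1 term: -56x^6 - (4/3)x + 12
order-2 term: -336x^5 - 4/3
order-3 term: -1120x^4
order-4 term: -2240x^3
order-5 term: -2688x^2
order-6 term: -1792x
order-7 term: -512
the series for exp(2D) f terminates at order 7
exp(2D) f = -4x^7 - 56x^6 - 336x^5 - 1120x^4 - 2240x^3 - (8065/3)x^2 - (5362/3)x - 2999/6

the result is g(x) = -4x^7 - 56x^6 - 336x^5 - 1120x^4 - 2240x^3 - (8065/3)x^2 - (5362/3)x - 2999/6


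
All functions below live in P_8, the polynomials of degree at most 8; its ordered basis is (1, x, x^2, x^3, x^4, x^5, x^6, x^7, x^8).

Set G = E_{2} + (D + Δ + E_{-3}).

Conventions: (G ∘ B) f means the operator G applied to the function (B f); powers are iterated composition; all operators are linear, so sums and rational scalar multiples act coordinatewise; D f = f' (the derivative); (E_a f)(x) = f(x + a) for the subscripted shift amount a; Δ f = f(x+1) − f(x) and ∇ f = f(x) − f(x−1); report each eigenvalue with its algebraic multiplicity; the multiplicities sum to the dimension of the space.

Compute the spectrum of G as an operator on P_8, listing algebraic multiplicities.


image of 1: 2
image of x: 2x + 1
image of x^2: 2x^2 + 2x + 14
image of x^3: 2x^3 + 3x^2 + 42x - 18
image of x^4: 2x^4 + 4x^3 + 84x^2 - 72x + 98
image of x^5: 2x^5 + 5x^4 + 140x^3 - 180x^2 + 490x - 210
image of x^6: 2x^6 + 6x^5 + 210x^4 - 360x^3 + 1470x^2 - 1260x + 794
image of x^7: 2x^7 + 7x^6 + 294x^5 - 630x^4 + 3430x^3 - 4410x^2 + 5558x - 2058
image of x^8: 2x^8 + 8x^7 + 392x^6 - 1008x^5 + 6860x^4 - 11760x^3 + 22232x^2 - 16464x + 6818
the matrix is upper triangular; its diagonal is (2, 2, 2, 2, 2, 2, 2, 2, 2)
for a triangular matrix the eigenvalues are the diagonal entries, with algebraic multiplicity their repetition count

λ = 2 (multiplicity 9)


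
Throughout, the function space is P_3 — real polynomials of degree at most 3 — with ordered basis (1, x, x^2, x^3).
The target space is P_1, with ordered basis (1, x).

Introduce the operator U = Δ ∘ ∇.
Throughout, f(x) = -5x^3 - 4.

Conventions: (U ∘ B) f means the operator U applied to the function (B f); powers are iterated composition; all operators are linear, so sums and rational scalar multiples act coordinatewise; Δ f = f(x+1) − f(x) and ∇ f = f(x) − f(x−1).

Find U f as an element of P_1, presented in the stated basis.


∇ f = -15x^2 + 15x - 5
Δ ∇ f = -30x

g(x) = -30x


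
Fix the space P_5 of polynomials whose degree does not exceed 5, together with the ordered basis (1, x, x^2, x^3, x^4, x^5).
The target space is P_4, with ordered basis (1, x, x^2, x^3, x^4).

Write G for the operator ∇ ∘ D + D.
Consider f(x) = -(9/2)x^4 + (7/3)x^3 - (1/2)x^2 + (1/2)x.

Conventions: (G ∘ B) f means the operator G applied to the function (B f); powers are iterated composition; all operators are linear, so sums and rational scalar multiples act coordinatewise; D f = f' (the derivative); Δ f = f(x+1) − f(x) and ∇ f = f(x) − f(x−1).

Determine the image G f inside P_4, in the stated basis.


g(x) = -18x^3 - 47x^2 + 67x - 51/2

D f = -18x^3 + 7x^2 - x + 1/2
∇ D f = -54x^2 + 68x - 26
D f = -18x^3 + 7x^2 - x + 1/2
(∇ ∘ D + D) f = -18x^3 - 47x^2 + 67x - 51/2


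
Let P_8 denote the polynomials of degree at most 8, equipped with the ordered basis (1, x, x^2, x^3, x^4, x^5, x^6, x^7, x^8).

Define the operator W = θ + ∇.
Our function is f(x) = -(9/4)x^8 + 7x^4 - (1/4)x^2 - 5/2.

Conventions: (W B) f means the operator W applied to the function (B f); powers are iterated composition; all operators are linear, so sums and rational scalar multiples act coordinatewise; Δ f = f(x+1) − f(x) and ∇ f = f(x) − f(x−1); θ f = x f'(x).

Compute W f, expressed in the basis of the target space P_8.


the result is g(x) = -18x^8 - 18x^7 + 63x^6 - 126x^5 + (371/2)x^4 - 98x^3 + (41/2)x^2 + (19/2)x - 9/2

θ f = -18x^8 + 28x^4 - (1/2)x^2
∇ f = -18x^7 + 63x^6 - 126x^5 + (315/2)x^4 - 98x^3 + 21x^2 + (19/2)x - 9/2
(θ + ∇) f = -18x^8 - 18x^7 + 63x^6 - 126x^5 + (371/2)x^4 - 98x^3 + (41/2)x^2 + (19/2)x - 9/2


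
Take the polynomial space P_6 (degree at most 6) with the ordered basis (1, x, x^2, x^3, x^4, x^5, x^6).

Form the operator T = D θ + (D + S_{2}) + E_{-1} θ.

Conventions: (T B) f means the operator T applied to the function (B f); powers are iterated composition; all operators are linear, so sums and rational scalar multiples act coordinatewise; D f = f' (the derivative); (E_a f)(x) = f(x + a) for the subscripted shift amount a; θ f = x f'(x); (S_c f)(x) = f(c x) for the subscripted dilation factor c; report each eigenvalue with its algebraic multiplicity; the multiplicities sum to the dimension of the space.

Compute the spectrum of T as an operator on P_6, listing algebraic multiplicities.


λ = 1 (multiplicity 1), λ = 3 (multiplicity 1), λ = 6 (multiplicity 1), λ = 11 (multiplicity 1), λ = 20 (multiplicity 1), λ = 37 (multiplicity 1), λ = 70 (multiplicity 1)

image of 1: 1
image of x: 3x + 1
image of x^2: 6x^2 + 2x + 2
image of x^3: 11x^3 + 3x^2 + 9x - 3
image of x^4: 20x^4 + 4x^3 + 24x^2 - 16x + 4
image of x^5: 37x^5 + 5x^4 + 50x^3 - 50x^2 + 25x - 5
image of x^6: 70x^6 + 6x^5 + 90x^4 - 120x^3 + 90x^2 - 36x + 6
the matrix is upper triangular; its diagonal is (1, 3, 6, 11, 20, 37, 70)
for a triangular matrix the eigenvalues are the diagonal entries, with algebraic multiplicity their repetition count


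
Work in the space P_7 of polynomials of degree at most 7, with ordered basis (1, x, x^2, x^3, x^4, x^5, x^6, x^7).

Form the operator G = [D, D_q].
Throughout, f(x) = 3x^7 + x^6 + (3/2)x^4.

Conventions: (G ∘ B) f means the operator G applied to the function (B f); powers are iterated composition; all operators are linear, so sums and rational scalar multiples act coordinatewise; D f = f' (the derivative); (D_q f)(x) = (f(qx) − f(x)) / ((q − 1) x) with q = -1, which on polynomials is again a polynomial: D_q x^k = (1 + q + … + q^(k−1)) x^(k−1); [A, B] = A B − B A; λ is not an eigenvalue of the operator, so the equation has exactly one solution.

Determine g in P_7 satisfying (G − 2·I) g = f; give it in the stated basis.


g(x) = -(3/2)x^7 - (1/2)x^6 - (9/2)x^5 + (3/4)x^4 - 9x^3 - (3/2)x^2 - 9x + 3/2

write g with unknown coordinates in the stated basis and equate coefficients in (G − 2·I) g = f
solving from the highest basis element down gives g = -(3/2)x^7 - (1/2)x^6 - (9/2)x^5 + (3/4)x^4 - 9x^3 - (3/2)x^2 - 9x + 3/2
check: G g = -9x^5 + 3x^4 - 18x^3 - 3x^2 - 18x + 3
so G g − 2·g = 3x^7 + x^6 + (3/2)x^4 = f ✓


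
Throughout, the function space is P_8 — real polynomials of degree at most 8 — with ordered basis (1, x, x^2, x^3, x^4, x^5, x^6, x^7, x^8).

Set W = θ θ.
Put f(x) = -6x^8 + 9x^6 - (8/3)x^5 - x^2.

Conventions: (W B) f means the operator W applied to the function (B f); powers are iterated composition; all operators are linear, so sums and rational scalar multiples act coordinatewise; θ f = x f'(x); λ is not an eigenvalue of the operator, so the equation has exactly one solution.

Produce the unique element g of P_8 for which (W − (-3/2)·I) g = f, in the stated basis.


write g with unknown coordinates in the stated basis and equate coefficients in (W − (-3/2)·I) g = f
solving from the highest basis element down gives g = -(12/131)x^8 + (6/25)x^6 - (16/159)x^5 - (2/11)x^2
check: W g = -(768/131)x^8 + (216/25)x^6 - (400/159)x^5 - (8/11)x^2
so W g − (-3/2)·g = -6x^8 + 9x^6 - (8/3)x^5 - x^2 = f ✓

the image equals g(x) = -(12/131)x^8 + (6/25)x^6 - (16/159)x^5 - (2/11)x^2


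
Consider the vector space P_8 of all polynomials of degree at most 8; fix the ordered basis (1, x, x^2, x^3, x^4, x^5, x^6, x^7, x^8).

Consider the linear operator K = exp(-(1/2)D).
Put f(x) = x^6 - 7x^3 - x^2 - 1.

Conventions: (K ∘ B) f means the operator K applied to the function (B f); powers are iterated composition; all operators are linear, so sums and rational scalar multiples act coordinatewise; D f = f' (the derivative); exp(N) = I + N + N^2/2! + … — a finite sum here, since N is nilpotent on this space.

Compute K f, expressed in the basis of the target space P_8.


the image equals g(x) = x^6 - 3x^5 + (15/4)x^4 - (19/2)x^3 + (167/16)x^2 - (71/16)x - 23/64

order-1 term: -3x^5 + (21/2)x^2 + x
order-2 term: (15/4)x^4 - (21/4)x - 1/4
order-3 term: -(5/2)x^3 + 7/8
order-4 term: (15/16)x^2
order-5 term: -(3/16)x
order-6 term: 1/64
the series for exp(-(1/2)D) f terminates at order 6
exp(-(1/2)D) f = x^6 - 3x^5 + (15/4)x^4 - (19/2)x^3 + (167/16)x^2 - (71/16)x - 23/64


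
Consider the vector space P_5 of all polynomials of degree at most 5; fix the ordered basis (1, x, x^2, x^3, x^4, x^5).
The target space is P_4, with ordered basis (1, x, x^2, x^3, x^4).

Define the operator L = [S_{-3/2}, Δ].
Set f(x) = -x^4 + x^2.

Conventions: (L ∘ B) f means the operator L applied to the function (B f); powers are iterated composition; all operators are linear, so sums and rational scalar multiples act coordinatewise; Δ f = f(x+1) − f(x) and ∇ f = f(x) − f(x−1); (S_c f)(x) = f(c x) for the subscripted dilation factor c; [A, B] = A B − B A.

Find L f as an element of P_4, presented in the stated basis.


g(x) = (135/4)x^3 + (135/8)x^2 + (75/4)x + 45/16

Δ f = -4x^3 - 6x^2 - 2x
S_{-3/2} Δ f = (27/2)x^3 - (27/2)x^2 + 3x
S_{-3/2} f = -(81/16)x^4 + (9/4)x^2
Δ S_{-3/2} f = -(81/4)x^3 - (243/8)x^2 - (63/4)x - 45/16
[S_{-3/2}, Δ] f = (135/4)x^3 + (135/8)x^2 + (75/4)x + 45/16


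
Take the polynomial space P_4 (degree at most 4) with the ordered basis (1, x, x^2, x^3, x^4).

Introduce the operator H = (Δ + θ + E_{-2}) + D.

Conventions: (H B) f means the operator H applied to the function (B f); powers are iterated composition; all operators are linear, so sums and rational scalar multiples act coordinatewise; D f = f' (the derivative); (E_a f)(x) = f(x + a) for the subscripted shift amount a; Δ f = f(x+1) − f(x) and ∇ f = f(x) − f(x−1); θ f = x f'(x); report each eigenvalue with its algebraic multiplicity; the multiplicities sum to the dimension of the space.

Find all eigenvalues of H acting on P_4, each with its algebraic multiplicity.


λ = 1 (multiplicity 1), λ = 2 (multiplicity 1), λ = 3 (multiplicity 1), λ = 4 (multiplicity 1), λ = 5 (multiplicity 1)

image of 1: 1
image of x: 2x
image of x^2: 3x^2 + 5
image of x^3: 4x^3 + 15x - 7
image of x^4: 5x^4 + 30x^2 - 28x + 17
the matrix is upper triangular; its diagonal is (1, 2, 3, 4, 5)
for a triangular matrix the eigenvalues are the diagonal entries, with algebraic multiplicity their repetition count


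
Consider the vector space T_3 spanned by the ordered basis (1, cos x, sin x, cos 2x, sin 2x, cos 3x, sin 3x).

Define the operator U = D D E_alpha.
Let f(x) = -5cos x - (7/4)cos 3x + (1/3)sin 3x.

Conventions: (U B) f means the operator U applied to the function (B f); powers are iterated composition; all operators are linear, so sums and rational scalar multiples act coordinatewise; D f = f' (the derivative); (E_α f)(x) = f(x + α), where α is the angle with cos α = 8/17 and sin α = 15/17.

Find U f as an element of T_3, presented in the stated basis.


g(x) = (40/17)cos x - (75/17)sin x - (75501/4913)cos 3x + (89841/19652)sin 3x

E_alpha f = -(40/17)cos x + (75/17)sin x + (8389/4913)cos 3x - (29947/58956)sin 3x
D E_alpha f = (75/17)cos x + (40/17)sin x - (29947/19652)cos 3x - (25167/4913)sin 3x
D D E_alpha f = (40/17)cos x - (75/17)sin x - (75501/4913)cos 3x + (89841/19652)sin 3x


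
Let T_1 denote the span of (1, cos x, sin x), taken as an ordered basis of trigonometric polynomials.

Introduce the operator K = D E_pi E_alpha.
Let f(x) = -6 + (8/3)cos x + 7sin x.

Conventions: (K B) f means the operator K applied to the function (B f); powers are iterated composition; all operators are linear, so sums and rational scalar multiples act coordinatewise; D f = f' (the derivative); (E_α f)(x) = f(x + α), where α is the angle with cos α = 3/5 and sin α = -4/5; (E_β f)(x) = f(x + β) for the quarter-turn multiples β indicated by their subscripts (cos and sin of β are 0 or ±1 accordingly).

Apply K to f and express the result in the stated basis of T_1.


the image equals g(x) = -(19/3)cos x - 4sin x

E_alpha f = -6 - 4cos x + (19/3)sin x
E_pi E_alpha f = -6 + 4cos x - (19/3)sin x
D E_pi E_alpha f = -(19/3)cos x - 4sin x


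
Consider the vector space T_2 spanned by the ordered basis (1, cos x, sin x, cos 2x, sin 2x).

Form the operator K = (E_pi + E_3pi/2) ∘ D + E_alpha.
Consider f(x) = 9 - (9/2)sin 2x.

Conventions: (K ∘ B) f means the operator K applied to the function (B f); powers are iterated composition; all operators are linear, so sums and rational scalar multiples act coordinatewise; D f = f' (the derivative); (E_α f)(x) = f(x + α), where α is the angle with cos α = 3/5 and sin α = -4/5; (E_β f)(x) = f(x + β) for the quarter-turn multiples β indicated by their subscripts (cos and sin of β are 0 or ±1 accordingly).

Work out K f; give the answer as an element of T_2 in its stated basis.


D f = -9cos 2x
E_pi D f = -9cos 2x
E_3pi/2 D f = 9cos 2x
(E_pi + E_3pi/2) D f = 0
E_alpha f = 9 + (108/25)cos 2x + (63/50)sin 2x
((E_pi + E_3pi/2) ∘ D + E_alpha) f = 9 + (108/25)cos 2x + (63/50)sin 2x

the image equals g(x) = 9 + (108/25)cos 2x + (63/50)sin 2x


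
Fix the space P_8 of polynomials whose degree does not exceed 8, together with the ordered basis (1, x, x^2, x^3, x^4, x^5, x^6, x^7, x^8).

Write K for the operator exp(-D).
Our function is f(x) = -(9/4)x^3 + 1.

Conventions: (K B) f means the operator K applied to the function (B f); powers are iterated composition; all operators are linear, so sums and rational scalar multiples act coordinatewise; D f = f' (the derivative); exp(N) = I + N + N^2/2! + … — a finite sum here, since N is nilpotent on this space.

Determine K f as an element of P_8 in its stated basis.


order-1 term: (27/4)x^2
order-2 term: -(27/4)x
order-3 term: 9/4
the series for exp(-D) f terminates at order 3
exp(-D) f = -(9/4)x^3 + (27/4)x^2 - (27/4)x + 13/4

the result is g(x) = -(9/4)x^3 + (27/4)x^2 - (27/4)x + 13/4


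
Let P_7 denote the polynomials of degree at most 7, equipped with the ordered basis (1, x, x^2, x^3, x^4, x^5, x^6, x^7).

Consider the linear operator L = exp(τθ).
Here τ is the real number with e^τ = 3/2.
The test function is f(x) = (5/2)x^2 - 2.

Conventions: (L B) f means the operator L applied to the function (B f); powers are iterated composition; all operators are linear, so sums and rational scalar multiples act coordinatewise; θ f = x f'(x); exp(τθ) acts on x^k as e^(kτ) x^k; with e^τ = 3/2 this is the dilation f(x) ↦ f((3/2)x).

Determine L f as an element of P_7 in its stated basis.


exp(τθ) x^k = e^(kτ) x^k; with e^τ = 3/2 this sends x^k to (3/2)^k x^k
x^2 ↦ 9/4 x^2
applying this coordinatewise to f: exp(τθ) f = (45/8)x^2 - 2

the image equals g(x) = (45/8)x^2 - 2


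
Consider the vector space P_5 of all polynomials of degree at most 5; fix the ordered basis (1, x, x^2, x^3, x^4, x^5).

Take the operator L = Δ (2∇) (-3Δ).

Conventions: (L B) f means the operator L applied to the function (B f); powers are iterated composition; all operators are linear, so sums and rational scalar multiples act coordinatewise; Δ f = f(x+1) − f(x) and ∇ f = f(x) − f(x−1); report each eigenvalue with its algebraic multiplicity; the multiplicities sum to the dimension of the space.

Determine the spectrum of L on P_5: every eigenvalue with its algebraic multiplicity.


λ = 0 (multiplicity 6)

image of 1: 0
image of x: 0
image of x^2: 0
image of x^3: -36
image of x^4: -144x - 72
image of x^5: -360x^2 - 360x - 180
the matrix is upper triangular; its diagonal is (0, 0, 0, 0, 0, 0)
for a triangular matrix the eigenvalues are the diagonal entries, with algebraic multiplicity their repetition count


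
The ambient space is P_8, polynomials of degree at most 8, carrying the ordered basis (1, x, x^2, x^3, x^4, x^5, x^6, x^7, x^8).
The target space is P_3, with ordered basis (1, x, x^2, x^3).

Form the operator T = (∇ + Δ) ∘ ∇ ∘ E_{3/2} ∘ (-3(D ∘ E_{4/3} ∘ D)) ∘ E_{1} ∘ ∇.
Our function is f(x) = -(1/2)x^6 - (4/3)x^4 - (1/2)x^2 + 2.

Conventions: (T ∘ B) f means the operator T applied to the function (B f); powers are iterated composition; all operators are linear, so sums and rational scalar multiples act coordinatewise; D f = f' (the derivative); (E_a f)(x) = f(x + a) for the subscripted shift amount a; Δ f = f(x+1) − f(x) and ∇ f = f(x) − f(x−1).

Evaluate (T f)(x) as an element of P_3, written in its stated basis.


the image equals g(x) = 2160x + 6120

∇ f = -3x^5 + (15/2)x^4 - (46/3)x^3 + (31/2)x^2 - (28/3)x + 7/3
E_{1} ∇ f = -3x^5 - (15/2)x^4 - (46/3)x^3 - (31/2)x^2 - (28/3)x - 7/3
D (E_{1} ∘ ∇) f = -15x^4 - 30x^3 - 46x^2 - 31x - 28/3
E_{4/3} D (E_{1} ∘ ∇) f = -15x^4 - 110x^3 - 326x^2 - (4103/9)x - 6776/27
D E_{4/3} D (E_{1} ∘ ∇) f = -60x^3 - 330x^2 - 652x - 4103/9
(-3(D ∘ E_{4/3} ∘ D)) (E_{1} ∘ ∇) f = 180x^3 + 990x^2 + 1956x + 4103/3
E_{3/2} ((-3(D ∘ E_{4/3} ∘ D)) ∘ E_{1} ∘ ∇) f = 180x^3 + 1800x^2 + 6141x + 21410/3
∇ E_{3/2} ((-3(D ∘ E_{4/3} ∘ D)) ∘ E_{1} ∘ ∇) f = 540x^2 + 3060x + 4521
∇ (∇ ∘ E_{3/2}) ((-3(D ∘ E_{4/3} ∘ D)) ∘ E_{1} ∘ ∇) f = 1080x + 2520
Δ (∇ ∘ E_{3/2}) ((-3(D ∘ E_{4/3} ∘ D)) ∘ E_{1} ∘ ∇) f = 1080x + 3600
(∇ + Δ) (∇ ∘ E_{3/2}) ((-3(D ∘ E_{4/3} ∘ D)) ∘ E_{1} ∘ ∇) f = 2160x + 6120


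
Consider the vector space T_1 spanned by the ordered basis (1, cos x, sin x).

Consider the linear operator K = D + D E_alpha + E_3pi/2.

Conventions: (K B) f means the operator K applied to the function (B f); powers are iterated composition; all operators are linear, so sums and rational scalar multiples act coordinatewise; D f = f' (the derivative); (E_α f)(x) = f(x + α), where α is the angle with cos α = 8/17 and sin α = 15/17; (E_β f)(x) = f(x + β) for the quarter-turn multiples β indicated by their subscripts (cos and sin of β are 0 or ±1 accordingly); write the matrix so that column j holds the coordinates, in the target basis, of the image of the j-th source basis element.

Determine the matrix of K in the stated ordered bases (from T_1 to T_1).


image of 1: 1
image of cos x: -(15/17)cos x - (8/17)sin x
image of sin x: (8/17)cos x - (15/17)sin x
each image's coordinates form column j of the matrix

the matrix is [[1, 0, 0]; [0, -15/17, 8/17]; [0, -8/17, -15/17]] (rows listed top to bottom)


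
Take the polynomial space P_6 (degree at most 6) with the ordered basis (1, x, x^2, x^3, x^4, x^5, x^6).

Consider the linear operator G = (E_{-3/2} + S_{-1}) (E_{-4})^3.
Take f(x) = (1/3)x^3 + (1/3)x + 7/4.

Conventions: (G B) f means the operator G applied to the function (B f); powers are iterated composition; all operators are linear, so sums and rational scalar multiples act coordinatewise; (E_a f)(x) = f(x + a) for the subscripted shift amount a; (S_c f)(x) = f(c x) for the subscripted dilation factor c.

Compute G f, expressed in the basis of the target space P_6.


E_{-4} f = (1/3)x^3 - 4x^2 + (49/3)x - 251/12
E_{-4} E_{-4} f = (1/3)x^3 - 8x^2 + (193/3)x - 2059/12
E_{-4} E_{-4} E_{-4} f = (1/3)x^3 - 12x^2 + (433/3)x - 2313/4
E_{-3/2} (E_{-4})^3 f = (1/3)x^3 - (27/2)x^2 + (2191/12)x - 6583/8
S_{-1} (E_{-4})^3 f = -(1/3)x^3 - 12x^2 - (433/3)x - 2313/4
(E_{-3/2} + S_{-1}) (E_{-4})^3 f = -(51/2)x^2 + (153/4)x - 11209/8

the result is g(x) = -(51/2)x^2 + (153/4)x - 11209/8


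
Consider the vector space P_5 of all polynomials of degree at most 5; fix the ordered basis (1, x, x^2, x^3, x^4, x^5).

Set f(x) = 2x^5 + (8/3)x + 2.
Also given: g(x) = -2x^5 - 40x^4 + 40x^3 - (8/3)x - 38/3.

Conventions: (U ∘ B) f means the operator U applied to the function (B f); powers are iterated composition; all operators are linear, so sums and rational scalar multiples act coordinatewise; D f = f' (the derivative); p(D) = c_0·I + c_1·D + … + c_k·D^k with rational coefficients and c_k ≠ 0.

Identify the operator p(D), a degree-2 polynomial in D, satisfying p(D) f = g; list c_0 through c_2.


D^0 f = 2x^5 + (8/3)x + 2
D^1 f = 10x^4 + 8/3
D^2 f = 40x^3
matching coefficients of g against c_0 f + c_1 Df + … from the top degree down determines the c_i
solution: c_0 = -1, c_1 = -4, c_2 = 1

c_0 = -1, c_1 = -4, c_2 = 1


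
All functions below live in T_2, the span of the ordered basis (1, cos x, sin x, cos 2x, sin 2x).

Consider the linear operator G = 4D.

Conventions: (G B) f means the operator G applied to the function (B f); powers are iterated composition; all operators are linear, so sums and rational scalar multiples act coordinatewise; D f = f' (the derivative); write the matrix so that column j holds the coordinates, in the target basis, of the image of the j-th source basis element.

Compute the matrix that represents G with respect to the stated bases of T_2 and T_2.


the matrix is [[0, 0, 0, 0, 0]; [0, 0, 4, 0, 0]; [0, -4, 0, 0, 0]; [0, 0, 0, 0, 8]; [0, 0, 0, -8, 0]] (rows listed top to bottom)

image of 1: 0
image of cos x: -4sin x
image of sin x: 4cos x
image of cos 2x: -8sin 2x
image of sin 2x: 8cos 2x
each image's coordinates form column j of the matrix


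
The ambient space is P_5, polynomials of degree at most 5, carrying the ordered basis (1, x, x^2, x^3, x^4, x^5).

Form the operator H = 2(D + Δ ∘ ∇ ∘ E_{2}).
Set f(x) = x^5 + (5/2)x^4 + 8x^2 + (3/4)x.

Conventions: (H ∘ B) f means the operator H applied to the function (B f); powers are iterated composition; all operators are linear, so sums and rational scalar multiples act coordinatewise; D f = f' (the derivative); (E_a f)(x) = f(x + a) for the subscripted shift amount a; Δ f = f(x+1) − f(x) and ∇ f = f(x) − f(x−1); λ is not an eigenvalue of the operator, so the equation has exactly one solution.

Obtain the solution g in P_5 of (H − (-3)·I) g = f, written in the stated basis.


the result is g(x) = (1/3)x^5 - (5/18)x^4 - (100/27)x^3 - (388/27)x^2 - (4031/324)x + 12803/486

write g with unknown coordinates in the stated basis and equate coefficients in (H − (-3)·I) g = f
solving from the highest basis element down gives g = (1/3)x^5 - (5/18)x^4 - (100/27)x^3 - (388/27)x^2 - (4031/324)x + 12803/486
check: H g = (10/3)x^4 + (100/9)x^3 + (460/9)x^2 + (1028/27)x - 12803/162
so H g − (-3)·g = x^5 + (5/2)x^4 + 8x^2 + (3/4)x = f ✓


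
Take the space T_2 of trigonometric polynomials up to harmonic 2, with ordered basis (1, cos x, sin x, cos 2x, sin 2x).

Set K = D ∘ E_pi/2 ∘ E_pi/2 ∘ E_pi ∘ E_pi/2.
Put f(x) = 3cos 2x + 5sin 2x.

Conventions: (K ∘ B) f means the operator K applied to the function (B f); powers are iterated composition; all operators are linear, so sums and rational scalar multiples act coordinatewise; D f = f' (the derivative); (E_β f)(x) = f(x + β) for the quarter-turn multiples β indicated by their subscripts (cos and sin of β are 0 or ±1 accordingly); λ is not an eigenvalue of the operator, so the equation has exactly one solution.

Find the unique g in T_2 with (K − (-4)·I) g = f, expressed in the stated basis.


write g with unknown coordinates in the stated basis and equate coefficients in (K − (-4)·I) g = f
solving from the highest basis element down gives g = (11/10)cos 2x + (7/10)sin 2x
check: K g = -(7/5)cos 2x + (11/5)sin 2x
so K g − (-4)·g = 3cos 2x + 5sin 2x = f ✓

g(x) = (11/10)cos 2x + (7/10)sin 2x


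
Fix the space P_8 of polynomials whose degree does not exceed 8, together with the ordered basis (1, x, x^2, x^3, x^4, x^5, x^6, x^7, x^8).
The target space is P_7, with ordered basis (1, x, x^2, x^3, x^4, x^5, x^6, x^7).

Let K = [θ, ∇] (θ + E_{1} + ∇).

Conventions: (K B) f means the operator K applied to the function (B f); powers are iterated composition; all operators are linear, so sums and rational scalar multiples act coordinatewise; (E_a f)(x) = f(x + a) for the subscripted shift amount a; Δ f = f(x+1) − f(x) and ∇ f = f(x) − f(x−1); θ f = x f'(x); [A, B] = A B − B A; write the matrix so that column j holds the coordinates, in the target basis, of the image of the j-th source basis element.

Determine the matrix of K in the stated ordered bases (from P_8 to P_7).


image of 1: 0
image of x: -2
image of x^2: -6x + 2
image of x^3: -12x^2 + 12x
image of x^4: -20x^3 + 36x^2 - 12x - 12
image of x^5: -30x^4 + 80x^3 - 60x^2 - 40x + 50
image of x^6: -42x^5 + 150x^4 - 180x^3 - 60x^2 + 270x - 150
image of x^7: -56x^6 + 252x^5 - 420x^4 + 840x^2 - 1008x + 392
image of x^8: -72x^7 + 392x^6 - 840x^5 + 280x^4 + 1960x^3 - 3864x^2 + 3080x - 952
each image's coordinates form column j of the matrix

the matrix is [[0, -2, 2, 0, -12, 50, -150, 392, -952]; [0, 0, -6, 12, -12, -40, 270, -1008, 3080]; [0, 0, 0, -12, 36, -60, -60, 840, -3864]; [0, 0, 0, 0, -20, 80, -180, 0, 1960]; [0, 0, 0, 0, 0, -30, 150, -420, 280]; [0, 0, 0, 0, 0, 0, -42, 252, -840]; [0, 0, 0, 0, 0, 0, 0, -56, 392]; [0, 0, 0, 0, 0, 0, 0, 0, -72]] (rows listed top to bottom)


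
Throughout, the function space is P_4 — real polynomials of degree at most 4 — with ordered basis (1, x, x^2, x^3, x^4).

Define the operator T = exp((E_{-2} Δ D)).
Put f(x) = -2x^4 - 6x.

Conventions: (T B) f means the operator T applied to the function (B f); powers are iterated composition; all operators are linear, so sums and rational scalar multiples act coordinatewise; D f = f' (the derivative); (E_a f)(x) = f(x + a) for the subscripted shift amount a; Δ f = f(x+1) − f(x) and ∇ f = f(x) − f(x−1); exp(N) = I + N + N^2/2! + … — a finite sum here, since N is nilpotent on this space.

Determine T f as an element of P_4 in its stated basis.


the result is g(x) = -2x^4 - 24x^2 + 66x - 80

order-1 term: -24x^2 + 72x - 56
order-2 term: -24
the series for exp((E_{-2} Δ D)) f terminates at order 2
exp((E_{-2} Δ D)) f = -2x^4 - 24x^2 + 66x - 80


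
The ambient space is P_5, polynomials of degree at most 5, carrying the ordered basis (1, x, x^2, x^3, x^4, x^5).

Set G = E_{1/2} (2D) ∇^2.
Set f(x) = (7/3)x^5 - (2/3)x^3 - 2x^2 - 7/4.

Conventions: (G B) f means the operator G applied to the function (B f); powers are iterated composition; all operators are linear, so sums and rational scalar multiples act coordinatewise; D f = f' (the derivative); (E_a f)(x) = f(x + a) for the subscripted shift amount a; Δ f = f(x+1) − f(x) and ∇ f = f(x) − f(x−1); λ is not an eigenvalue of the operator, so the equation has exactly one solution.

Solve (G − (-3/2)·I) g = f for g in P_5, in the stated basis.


the image equals g(x) = (14/9)x^5 - (4/9)x^3 - (1132/9)x^2 + (1120/9)x - 2671/54

write g with unknown coordinates in the stated basis and equate coefficients in (G − (-3/2)·I) g = f
solving from the highest basis element down gives g = (14/9)x^5 - (4/9)x^3 - (1132/9)x^2 + (1120/9)x - 2671/54
check: G g = (560/3)x^2 - (560/3)x + 652/9
so G g − (-3/2)·g = (7/3)x^5 - (2/3)x^3 - 2x^2 - 7/4 = f ✓


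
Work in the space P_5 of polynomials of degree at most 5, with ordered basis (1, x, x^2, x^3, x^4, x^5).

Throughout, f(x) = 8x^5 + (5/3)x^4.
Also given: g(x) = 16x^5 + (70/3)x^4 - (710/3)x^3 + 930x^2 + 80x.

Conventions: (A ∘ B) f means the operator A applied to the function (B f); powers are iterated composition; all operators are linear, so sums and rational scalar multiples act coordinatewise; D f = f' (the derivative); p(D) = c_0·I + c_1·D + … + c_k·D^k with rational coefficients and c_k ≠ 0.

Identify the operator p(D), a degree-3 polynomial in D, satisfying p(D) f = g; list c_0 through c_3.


c_0 = 2, c_1 = 1/2, c_2 = -3/2, c_3 = 2

D^0 f = 8x^5 + (5/3)x^4
D^1 f = 40x^4 + (20/3)x^3
D^2 f = 160x^3 + 20x^2
D^3 f = 480x^2 + 40x
matching coefficients of g against c_0 f + c_1 Df + … from the top degree down determines the c_i
solution: c_0 = 2, c_1 = 1/2, c_2 = -3/2, c_3 = 2


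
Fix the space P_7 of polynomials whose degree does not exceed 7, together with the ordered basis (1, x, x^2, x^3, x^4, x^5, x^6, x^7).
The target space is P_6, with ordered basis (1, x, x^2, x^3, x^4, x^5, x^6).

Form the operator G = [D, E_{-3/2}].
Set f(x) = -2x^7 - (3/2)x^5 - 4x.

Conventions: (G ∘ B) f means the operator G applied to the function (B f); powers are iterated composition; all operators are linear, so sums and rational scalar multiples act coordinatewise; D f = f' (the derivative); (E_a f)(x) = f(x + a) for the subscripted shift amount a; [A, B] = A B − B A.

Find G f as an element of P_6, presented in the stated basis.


the result is g(x) = 0

E_{-3/2} f = -2x^7 + 21x^6 - 96x^5 + (495/2)x^4 - (3105/8)x^3 + (5913/16)x^2 - (3223/16)x + 825/16
D E_{-3/2} f = -14x^6 + 126x^5 - 480x^4 + 990x^3 - (9315/8)x^2 + (5913/8)x - 3223/16
D f = -14x^6 - (15/2)x^4 - 4
E_{-3/2} D f = -14x^6 + 126x^5 - 480x^4 + 990x^3 - (9315/8)x^2 + (5913/8)x - 3223/16
[D, E_{-3/2}] f = 0
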